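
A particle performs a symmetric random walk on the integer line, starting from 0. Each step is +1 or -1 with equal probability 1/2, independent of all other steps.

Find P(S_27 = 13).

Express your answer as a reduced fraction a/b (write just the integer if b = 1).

Answer: 444015/67108864

Derivation:
To reach position 13 after 27 steps: need 20 steps of +1 and 7 of -1.
Favorable paths: C(27,20) = 888030
Total paths: 2^27 = 134217728
P = 888030/134217728 = 444015/67108864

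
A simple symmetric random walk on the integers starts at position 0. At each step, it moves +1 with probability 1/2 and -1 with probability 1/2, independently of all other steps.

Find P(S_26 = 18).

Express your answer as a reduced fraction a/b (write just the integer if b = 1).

Answer: 7475/33554432

Derivation:
To reach position 18 after 26 steps: need 22 steps of +1 and 4 of -1.
Favorable paths: C(26,22) = 14950
Total paths: 2^26 = 67108864
P = 14950/67108864 = 7475/33554432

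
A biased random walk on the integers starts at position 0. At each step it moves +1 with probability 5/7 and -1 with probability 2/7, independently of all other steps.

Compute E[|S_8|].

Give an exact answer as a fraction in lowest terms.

Answer: 21084968/5764801

Derivation:
S_8 takes values m ≡ 0 (mod 2) with |m| ≤ 8; P(S_8=m) = C(8,(8+m)/2) · (5/7)^((8+m)/2) · (2/7)^((8-m)/2).
Distribution: P(S=-8)=256/5764801, P(S=-6)=5120/5764801, P(S=-4)=6400/823543, P(S=-2)=32000/823543, P(S=0)=100000/823543, P(S=2)=200000/823543, P(S=4)=250000/823543, P(S=6)=1250000/5764801, P(S=8)=390625/5764801
E[|S_8|] = Σ_m |m|·P(S_8=m) = 21084968/5764801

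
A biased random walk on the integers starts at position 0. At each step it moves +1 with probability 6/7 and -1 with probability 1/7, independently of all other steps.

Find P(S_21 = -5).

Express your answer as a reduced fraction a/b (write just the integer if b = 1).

To reach position -5 after 21 steps: need 8 steps of +1 and 13 steps of -1.
Number of such sequences: C(21,8) = 203490
Each has probability (6/7)^8 · (1/7)^13 = 1679616/558545864083284007
P = 203490 · 1679616/558545864083284007 = 48826437120/79792266297612001

Answer: 48826437120/79792266297612001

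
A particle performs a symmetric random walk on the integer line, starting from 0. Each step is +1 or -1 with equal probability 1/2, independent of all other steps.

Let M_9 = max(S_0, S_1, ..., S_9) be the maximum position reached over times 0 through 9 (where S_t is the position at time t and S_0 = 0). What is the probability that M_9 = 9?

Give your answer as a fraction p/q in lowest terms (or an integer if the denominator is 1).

Let M_9 = max(S_0,...,S_9). Use the reflection principle: for j ≥ 1, #{paths with M_9 ≥ j} = #{S_9 ≥ j} + #{S_9 ≥ j+1}.
By reflection, #{M_9 ≥ 9} = #{S_9 ≥ 9} + #{S_9 ≥ 10} = 1 + 0 = 1.
#{M_9 ≥ 10} = #{S_9 ≥ 10} + #{S_9 ≥ 11} = 0 + 0 = 0.
#{M_9 = 9} = 1 - 0 = 1.
P(M_9 = 9) = 1/512 = 1/512

Answer: 1/512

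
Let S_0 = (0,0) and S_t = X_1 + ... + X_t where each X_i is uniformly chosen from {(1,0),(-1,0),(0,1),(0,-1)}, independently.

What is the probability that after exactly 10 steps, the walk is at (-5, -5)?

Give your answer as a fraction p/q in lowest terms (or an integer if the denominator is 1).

Let h be the number of horizontal steps (so 10-h are vertical). To end at (-5,-5) need (h-5)/2 right-steps and ((10-h)-5)/2 up-steps.
Sum over h with 5 ≤ h ≤ 5, h ≡ 1 (mod 2), 10-h ≡ 1 (mod 2):
h=5: C(10,5)·C(5,0)·C(5,0) = 252·1·1 = 252
Total favorable: 252
Total paths: 4^10 = 1048576
P = 252/1048576 = 63/262144

Answer: 63/262144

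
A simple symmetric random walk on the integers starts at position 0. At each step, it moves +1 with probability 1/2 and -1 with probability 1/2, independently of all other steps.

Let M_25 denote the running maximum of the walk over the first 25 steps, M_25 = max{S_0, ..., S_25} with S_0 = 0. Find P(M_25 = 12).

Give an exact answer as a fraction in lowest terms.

Let M_25 = max(S_0,...,S_25). Use the reflection principle: for j ≥ 1, #{paths with M_25 ≥ j} = #{S_25 ≥ j} + #{S_25 ≥ j+1}.
By reflection, #{M_25 ≥ 12} = #{S_25 ≥ 12} + #{S_25 ≥ 13} = 245506 + 245506 = 491012.
#{M_25 ≥ 13} = #{S_25 ≥ 13} + #{S_25 ≥ 14} = 245506 + 68406 = 313912.
#{M_25 = 12} = 491012 - 313912 = 177100.
P(M_25 = 12) = 177100/33554432 = 44275/8388608

Answer: 44275/8388608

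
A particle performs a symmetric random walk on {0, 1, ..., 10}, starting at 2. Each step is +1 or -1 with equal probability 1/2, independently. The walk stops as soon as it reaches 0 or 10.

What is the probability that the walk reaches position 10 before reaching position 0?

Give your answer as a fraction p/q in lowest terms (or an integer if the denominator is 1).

Answer: 1/5

Derivation:
Symmetric walk (p = 1/2): the harmonic-function argument gives P(hit 10 before 0 | start at 2) = a/N.
P = 2/10 = 1/5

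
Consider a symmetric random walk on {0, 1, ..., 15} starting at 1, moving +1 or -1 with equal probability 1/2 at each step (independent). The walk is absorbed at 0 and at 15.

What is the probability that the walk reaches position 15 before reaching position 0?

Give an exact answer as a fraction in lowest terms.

Symmetric walk (p = 1/2): the harmonic-function argument gives P(hit 15 before 0 | start at 1) = a/N.
P = 1/15 = 1/15

Answer: 1/15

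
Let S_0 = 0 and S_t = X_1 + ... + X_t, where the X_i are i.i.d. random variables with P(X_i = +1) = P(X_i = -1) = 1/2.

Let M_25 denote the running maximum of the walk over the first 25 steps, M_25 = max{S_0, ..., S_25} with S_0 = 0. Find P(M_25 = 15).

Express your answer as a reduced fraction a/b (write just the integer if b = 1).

Answer: 26565/16777216

Derivation:
Let M_25 = max(S_0,...,S_25). Use the reflection principle: for j ≥ 1, #{paths with M_25 ≥ j} = #{S_25 ≥ j} + #{S_25 ≥ j+1}.
By reflection, #{M_25 ≥ 15} = #{S_25 ≥ 15} + #{S_25 ≥ 16} = 68406 + 15276 = 83682.
#{M_25 ≥ 16} = #{S_25 ≥ 16} + #{S_25 ≥ 17} = 15276 + 15276 = 30552.
#{M_25 = 15} = 83682 - 30552 = 53130.
P(M_25 = 15) = 53130/33554432 = 26565/16777216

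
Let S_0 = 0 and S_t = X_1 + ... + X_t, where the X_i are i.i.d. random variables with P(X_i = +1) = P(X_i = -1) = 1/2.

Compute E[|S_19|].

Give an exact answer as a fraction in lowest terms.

Answer: 230945/65536

Derivation:
S_19 takes values m ≡ 1 (mod 2) with |m| ≤ 19; P(S_19=m) = C(19,(19+m)/2)/2^19.
Total paths: 2^19 = 524288
Distribution: P(S=-19)=1/524288, P(S=-17)=19/524288, P(S=-15)=171/524288, P(S=-13)=969/524288, P(S=-11)=3876/524288, P(S=-9)=11628/524288, P(S=-7)=27132/524288, P(S=-5)=50388/524288, P(S=-3)=75582/524288, P(S=-1)=92378/524288, P(S=1)=92378/524288, P(S=3)=75582/524288, P(S=5)=50388/524288, P(S=7)=27132/524288, P(S=9)=11628/524288, P(S=11)=3876/524288, P(S=13)=969/524288, P(S=15)=171/524288, P(S=17)=19/524288, P(S=19)=1/524288
E[|S_19|] = Σ_m |m|·P(S_19=m) = 1847560/524288 = 230945/65536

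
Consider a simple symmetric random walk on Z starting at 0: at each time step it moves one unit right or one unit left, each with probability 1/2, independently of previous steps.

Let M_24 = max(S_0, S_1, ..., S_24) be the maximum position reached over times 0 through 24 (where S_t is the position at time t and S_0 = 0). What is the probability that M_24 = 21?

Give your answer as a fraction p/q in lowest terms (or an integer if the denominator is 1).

Answer: 3/2097152

Derivation:
Let M_24 = max(S_0,...,S_24). Use the reflection principle: for j ≥ 1, #{paths with M_24 ≥ j} = #{S_24 ≥ j} + #{S_24 ≥ j+1}.
By reflection, #{M_24 ≥ 21} = #{S_24 ≥ 21} + #{S_24 ≥ 22} = 25 + 25 = 50.
#{M_24 ≥ 22} = #{S_24 ≥ 22} + #{S_24 ≥ 23} = 25 + 1 = 26.
#{M_24 = 21} = 50 - 26 = 24.
P(M_24 = 21) = 24/16777216 = 3/2097152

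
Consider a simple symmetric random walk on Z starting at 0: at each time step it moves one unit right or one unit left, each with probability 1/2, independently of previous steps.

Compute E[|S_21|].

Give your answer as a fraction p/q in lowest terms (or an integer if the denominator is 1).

Answer: 969969/262144

Derivation:
S_21 takes values m ≡ 1 (mod 2) with |m| ≤ 21; P(S_21=m) = C(21,(21+m)/2)/2^21.
Total paths: 2^21 = 2097152
Distribution: P(S=-21)=1/2097152, P(S=-19)=21/2097152, P(S=-17)=210/2097152, P(S=-15)=1330/2097152, P(S=-13)=5985/2097152, P(S=-11)=20349/2097152, P(S=-9)=54264/2097152, P(S=-7)=116280/2097152, P(S=-5)=203490/2097152, P(S=-3)=293930/2097152, P(S=-1)=352716/2097152, P(S=1)=352716/2097152, P(S=3)=293930/2097152, P(S=5)=203490/2097152, P(S=7)=116280/2097152, P(S=9)=54264/2097152, P(S=11)=20349/2097152, P(S=13)=5985/2097152, P(S=15)=1330/2097152, P(S=17)=210/2097152, P(S=19)=21/2097152, P(S=21)=1/2097152
E[|S_21|] = Σ_m |m|·P(S_21=m) = 7759752/2097152 = 969969/262144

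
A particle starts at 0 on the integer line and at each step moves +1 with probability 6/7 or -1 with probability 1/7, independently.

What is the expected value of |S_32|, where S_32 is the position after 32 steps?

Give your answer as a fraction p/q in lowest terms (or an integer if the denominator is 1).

Answer: 25244062548447538892236606880/1104427674243920646305299201

Derivation:
S_32 takes values m ≡ 0 (mod 2) with |m| ≤ 32; P(S_32=m) = C(32,(32+m)/2) · (6/7)^((32+m)/2) · (1/7)^((32-m)/2).
Distribution: P(S=-32)=1/1104427674243920646305299201, P(S=-30)=192/1104427674243920646305299201, P(S=-28)=17856/1104427674243920646305299201, P(S=-26)=1071360/1104427674243920646305299201, P(S=-24)=46604160/1104427674243920646305299201, P(S=-22)=223699968/157775382034845806615042743, P(S=-20)=6039899136/157775382034845806615042743, P(S=-18)=942224265216/1104427674243920646305299201, P(S=-16)=17666704972800/1104427674243920646305299201, P(S=-14)=282667279564800/1104427674243920646305299201, P(S=-12)=3900808457994240/1104427674243920646305299201, P(S=-10)=46809701495930880/1104427674243920646305299201, P(S=-8)=70214552243896320/157775382034845806615042743, P(S=-6)=648134328405196800/157775382034845806615042743, P(S=-4)=36943656719096217600/1104427674243920646305299201, P(S=-2)=265994328377492766720/1104427674243920646305299201, P(S=0)=1695713843406516387840/1104427674243920646305299201, P(S=2)=9575795821589739601920/1104427674243920646305299201, P(S=4)=47878979107948698009600/1104427674243920646305299201, P(S=6)=30239355226072861900800/157775382034845806615042743, P(S=8)=117933485381684161413120/157775382034845806615042743, P(S=10)=2830403649160419873914880/1104427674243920646305299201, P(S=12)=8491210947481259621744640/1104427674243920646305299201, P(S=14)=22150985080385894665420800/1104427674243920646305299201, P(S=16)=49839716430868262997196800/1104427674243920646305299201, P(S=18)=95692255547267064954617856/1104427674243920646305299201, P(S=20)=22082828203215476527988736/157775382034845806615042743, P(S=22)=29443770937620635370651648/157775382034845806615042743, P(S=24)=220828282032154765279887360/1104427674243920646305299201, P(S=26)=182754440302472909197148160/1104427674243920646305299201, P(S=28)=109652664181483745518288896/1104427674243920646305299201, P(S=30)=42446192586380804716756992/1104427674243920646305299201, P(S=32)=7958661109946400884391936/1104427674243920646305299201
E[|S_32|] = Σ_m |m|·P(S_32=m) = 25244062548447538892236606880/1104427674243920646305299201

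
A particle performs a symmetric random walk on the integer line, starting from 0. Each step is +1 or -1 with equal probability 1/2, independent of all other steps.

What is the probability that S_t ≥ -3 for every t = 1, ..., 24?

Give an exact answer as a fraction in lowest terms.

Let f(t,s) = #length-t paths at position s with S_1..S_t all ≥ -3.
f(t,s) = f(t-1,s-1) + f(t-1,s+1) for s ≥ -3; f(t,s) = 0 for s < -3.
t=0: f(0,0)=1
t=1: f(1,-1)=1 f(1,1)=1
t=2: f(2,-2)=1 f(2,0)=2 f(2,2)=1
t=3: f(3,-3)=1 f(3,-1)=3 f(3,1)=3 f(3,3)=1
t=4: f(4,-2)=4 f(4,0)=6 f(4,2)=4 f(4,4)=1
t=5: f(5,-3)=4 f(5,-1)=10 f(5,1)=10 f(5,3)=5 f(5,5)=1
t=6: f(6,-2)=14 f(6,0)=20 f(6,2)=15 f(6,4)=6 f(6,6)=1
t=7: f(7,-3)=14 f(7,-1)=34 f(7,1)=35 f(7,3)=21 f(7,5)=7 f(7,7)=1
t=8: f(8,-2)=48 f(8,0)=69 f(8,2)=56 f(8,4)=28 f(8,6)=8 f(8,8)=1
t=9: f(9,-3)=48 f(9,-1)=117 f(9,1)=125 f(9,3)=84 f(9,5)=36 f(9,7)=9 f(9,9)=1
t=10: f(10,-2)=165 f(10,0)=242 f(10,2)=209 f(10,4)=120 f(10,6)=45 f(10,8)=10 f(10,10)=1
t=11: f(11,-3)=165 f(11,-1)=407 f(11,1)=451 f(11,3)=329 f(11,5)=165 f(11,7)=55 f(11,9)=11 f(11,11)=1
t=12: f(12,-2)=572 f(12,0)=858 f(12,2)=780 f(12,4)=494 f(12,6)=220 f(12,8)=66 f(12,10)=12 f(12,12)=1
t=13: f(13,-3)=572 f(13,-1)=1430 f(13,1)=1638 f(13,3)=1274 f(13,5)=714 f(13,7)=286 f(13,9)=78 f(13,11)=13 f(13,13)=1
t=14: f(14,-2)=2002 f(14,0)=3068 f(14,2)=2912 f(14,4)=1988 f(14,6)=1000 f(14,8)=364 f(14,10)=91 f(14,12)=14 f(14,14)=1
t=15: f(15,-3)=2002 f(15,-1)=5070 f(15,1)=5980 f(15,3)=4900 f(15,5)=2988 f(15,7)=1364 f(15,9)=455 f(15,11)=105 f(15,13)=15 f(15,15)=1
t=16: f(16,-2)=7072 f(16,0)=11050 f(16,2)=10880 f(16,4)=7888 f(16,6)=4352 f(16,8)=1819 f(16,10)=560 f(16,12)=120 f(16,14)=16 f(16,16)=1
t=17: f(17,-3)=7072 f(17,-1)=18122 f(17,1)=21930 f(17,3)=18768 f(17,5)=12240 f(17,7)=6171 f(17,9)=2379 f(17,11)=680 f(17,13)=136 f(17,15)=17 f(17,17)=1
t=18: f(18,-2)=25194 f(18,0)=40052 f(18,2)=40698 f(18,4)=31008 f(18,6)=18411 f(18,8)=8550 f(18,10)=3059 f(18,12)=816 f(18,14)=153 f(18,16)=18 f(18,18)=1
t=19: f(19,-3)=25194 f(19,-1)=65246 f(19,1)=80750 f(19,3)=71706 f(19,5)=49419 f(19,7)=26961 f(19,9)=11609 f(19,11)=3875 f(19,13)=969 f(19,15)=171 f(19,17)=19 f(19,19)=1
t=20: f(20,-2)=90440 f(20,0)=145996 f(20,2)=152456 f(20,4)=121125 f(20,6)=76380 f(20,8)=38570 f(20,10)=15484 f(20,12)=4844 f(20,14)=1140 f(20,16)=190 f(20,18)=20 f(20,20)=1
t=21: f(21,-3)=90440 f(21,-1)=236436 f(21,1)=298452 f(21,3)=273581 f(21,5)=197505 f(21,7)=114950 f(21,9)=54054 f(21,11)=20328 f(21,13)=5984 f(21,15)=1330 f(21,17)=210 f(21,19)=21 f(21,21)=1
t=22: f(22,-2)=326876 f(22,0)=534888 f(22,2)=572033 f(22,4)=471086 f(22,6)=312455 f(22,8)=169004 f(22,10)=74382 f(22,12)=26312 f(22,14)=7314 f(22,16)=1540 f(22,18)=231 f(22,20)=22 f(22,22)=1
t=23: f(23,-3)=326876 f(23,-1)=861764 f(23,1)=1106921 f(23,3)=1043119 f(23,5)=783541 f(23,7)=481459 f(23,9)=243386 f(23,11)=100694 f(23,13)=33626 f(23,15)=8854 f(23,17)=1771 f(23,19)=253 f(23,21)=23 f(23,23)=1
t=24: f(24,-2)=1188640 f(24,0)=1968685 f(24,2)=2150040 f(24,4)=1826660 f(24,6)=1265000 f(24,8)=724845 f(24,10)=344080 f(24,12)=134320 f(24,14)=42480 f(24,16)=10625 f(24,18)=2024 f(24,20)=276 f(24,22)=24 f(24,24)=1
Σ_s f(24,s) = 9657700
P = 9657700/16777216 = 2414425/4194304

Answer: 2414425/4194304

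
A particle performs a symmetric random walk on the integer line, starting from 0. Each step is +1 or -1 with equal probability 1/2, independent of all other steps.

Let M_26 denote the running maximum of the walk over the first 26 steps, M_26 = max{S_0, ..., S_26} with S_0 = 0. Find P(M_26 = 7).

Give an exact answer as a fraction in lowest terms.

Let M_26 = max(S_0,...,S_26). Use the reflection principle: for j ≥ 1, #{paths with M_26 ≥ j} = #{S_26 ≥ j} + #{S_26 ≥ j+1}.
By reflection, #{M_26 ≥ 7} = #{S_26 ≥ 7} + #{S_26 ≥ 8} = 5658537 + 5658537 = 11317074.
#{M_26 ≥ 8} = #{S_26 ≥ 8} + #{S_26 ≥ 9} = 5658537 + 2533987 = 8192524.
#{M_26 = 7} = 11317074 - 8192524 = 3124550.
P(M_26 = 7) = 3124550/67108864 = 1562275/33554432

Answer: 1562275/33554432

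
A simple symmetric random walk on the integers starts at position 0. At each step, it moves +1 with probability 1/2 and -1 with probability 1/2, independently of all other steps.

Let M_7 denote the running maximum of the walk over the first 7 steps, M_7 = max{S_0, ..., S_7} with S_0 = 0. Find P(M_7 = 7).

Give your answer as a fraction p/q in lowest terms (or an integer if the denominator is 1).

Answer: 1/128

Derivation:
Let M_7 = max(S_0,...,S_7). Use the reflection principle: for j ≥ 1, #{paths with M_7 ≥ j} = #{S_7 ≥ j} + #{S_7 ≥ j+1}.
By reflection, #{M_7 ≥ 7} = #{S_7 ≥ 7} + #{S_7 ≥ 8} = 1 + 0 = 1.
#{M_7 ≥ 8} = #{S_7 ≥ 8} + #{S_7 ≥ 9} = 0 + 0 = 0.
#{M_7 = 7} = 1 - 0 = 1.
P(M_7 = 7) = 1/128 = 1/128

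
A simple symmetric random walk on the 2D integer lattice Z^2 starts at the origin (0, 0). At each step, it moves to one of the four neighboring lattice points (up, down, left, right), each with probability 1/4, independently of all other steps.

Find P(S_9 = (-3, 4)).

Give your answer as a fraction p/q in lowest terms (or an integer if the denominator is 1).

Answer: 567/131072

Derivation:
Let h be the number of horizontal steps (so 9-h are vertical). To end at (-3,4) need (h-3)/2 right-steps and ((9-h)+4)/2 up-steps.
Sum over h with 3 ≤ h ≤ 5, h ≡ 1 (mod 2), 9-h ≡ 0 (mod 2):
h=3: C(9,3)·C(3,0)·C(6,5) = 84·1·6 = 504
h=5: C(9,5)·C(5,1)·C(4,4) = 126·5·1 = 630
Total favorable: 1134
Total paths: 4^9 = 262144
P = 1134/262144 = 567/131072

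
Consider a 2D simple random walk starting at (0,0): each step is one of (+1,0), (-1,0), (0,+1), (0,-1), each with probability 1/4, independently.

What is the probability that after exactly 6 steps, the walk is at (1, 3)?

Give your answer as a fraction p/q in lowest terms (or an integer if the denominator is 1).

Let h be the number of horizontal steps (so 6-h are vertical). To end at (1,3) need (h+1)/2 right-steps and ((6-h)+3)/2 up-steps.
Sum over h with 1 ≤ h ≤ 3, h ≡ 1 (mod 2), 6-h ≡ 1 (mod 2):
h=1: C(6,1)·C(1,1)·C(5,4) = 6·1·5 = 30
h=3: C(6,3)·C(3,2)·C(3,3) = 20·3·1 = 60
Total favorable: 90
Total paths: 4^6 = 4096
P = 90/4096 = 45/2048

Answer: 45/2048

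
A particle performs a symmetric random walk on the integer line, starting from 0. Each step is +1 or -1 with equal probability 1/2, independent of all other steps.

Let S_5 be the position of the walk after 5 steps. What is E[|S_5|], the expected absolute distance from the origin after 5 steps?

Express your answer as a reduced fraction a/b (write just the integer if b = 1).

S_5 takes values m ≡ 1 (mod 2) with |m| ≤ 5; P(S_5=m) = C(5,(5+m)/2)/2^5.
Total paths: 2^5 = 32
Distribution: P(S=-5)=1/32, P(S=-3)=5/32, P(S=-1)=10/32, P(S=1)=10/32, P(S=3)=5/32, P(S=5)=1/32
E[|S_5|] = Σ_m |m|·P(S_5=m) = 60/32 = 15/8

Answer: 15/8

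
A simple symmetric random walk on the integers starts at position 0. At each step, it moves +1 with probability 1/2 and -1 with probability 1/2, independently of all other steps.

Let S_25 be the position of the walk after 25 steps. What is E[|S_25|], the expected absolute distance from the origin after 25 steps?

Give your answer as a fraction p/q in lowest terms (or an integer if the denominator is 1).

Answer: 16900975/4194304

Derivation:
S_25 takes values m ≡ 1 (mod 2) with |m| ≤ 25; P(S_25=m) = C(25,(25+m)/2)/2^25.
Total paths: 2^25 = 33554432
Distribution: P(S=-25)=1/33554432, P(S=-23)=25/33554432, P(S=-21)=300/33554432, P(S=-19)=2300/33554432, P(S=-17)=12650/33554432, P(S=-15)=53130/33554432, P(S=-13)=177100/33554432, P(S=-11)=480700/33554432, P(S=-9)=1081575/33554432, P(S=-7)=2042975/33554432, P(S=-5)=3268760/33554432, P(S=-3)=4457400/33554432, P(S=-1)=5200300/33554432, P(S=1)=5200300/33554432, P(S=3)=4457400/33554432, P(S=5)=3268760/33554432, P(S=7)=2042975/33554432, P(S=9)=1081575/33554432, P(S=11)=480700/33554432, P(S=13)=177100/33554432, P(S=15)=53130/33554432, P(S=17)=12650/33554432, P(S=19)=2300/33554432, P(S=21)=300/33554432, P(S=23)=25/33554432, P(S=25)=1/33554432
E[|S_25|] = Σ_m |m|·P(S_25=m) = 135207800/33554432 = 16900975/4194304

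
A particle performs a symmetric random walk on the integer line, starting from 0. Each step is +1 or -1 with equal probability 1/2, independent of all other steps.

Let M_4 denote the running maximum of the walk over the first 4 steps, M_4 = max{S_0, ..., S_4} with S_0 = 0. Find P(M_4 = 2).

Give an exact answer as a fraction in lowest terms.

Let M_4 = max(S_0,...,S_4). Use the reflection principle: for j ≥ 1, #{paths with M_4 ≥ j} = #{S_4 ≥ j} + #{S_4 ≥ j+1}.
By reflection, #{M_4 ≥ 2} = #{S_4 ≥ 2} + #{S_4 ≥ 3} = 5 + 1 = 6.
#{M_4 ≥ 3} = #{S_4 ≥ 3} + #{S_4 ≥ 4} = 1 + 1 = 2.
#{M_4 = 2} = 6 - 2 = 4.
P(M_4 = 2) = 4/16 = 1/4

Answer: 1/4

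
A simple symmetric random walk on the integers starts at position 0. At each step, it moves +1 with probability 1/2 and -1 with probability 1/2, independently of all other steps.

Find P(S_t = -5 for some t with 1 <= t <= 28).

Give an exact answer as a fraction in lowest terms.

Answer: 46295513/134217728

Derivation:
Count via complement. Let g(t,s) = #length-t paths at position s with S_1..S_t all ≠ -5.
g(t,s) = g(t-1,s-1) + g(t-1,s+1) for s ≠ -5; g(t,-5) = 0.
t=0: g(0,0)=1
t=1: g(1,-1)=1 g(1,1)=1
t=2: g(2,-2)=1 g(2,0)=2 g(2,2)=1
t=3: g(3,-3)=1 g(3,-1)=3 g(3,1)=3 g(3,3)=1
t=4: g(4,-4)=1 g(4,-2)=4 g(4,0)=6 g(4,2)=4 g(4,4)=1
t=5: g(5,-3)=5 g(5,-1)=10 g(5,1)=10 g(5,3)=5 g(5,5)=1
t=6: g(6,-4)=5 g(6,-2)=15 g(6,0)=20 g(6,2)=15 g(6,4)=6 g(6,6)=1
t=7: g(7,-3)=20 g(7,-1)=35 g(7,1)=35 g(7,3)=21 g(7,5)=7 g(7,7)=1
t=8: g(8,-4)=20 g(8,-2)=55 g(8,0)=70 g(8,2)=56 g(8,4)=28 g(8,6)=8 g(8,8)=1
t=9: g(9,-3)=75 g(9,-1)=125 g(9,1)=126 g(9,3)=84 g(9,5)=36 g(9,7)=9 g(9,9)=1
t=10: g(10,-4)=75 g(10,-2)=200 g(10,0)=251 g(10,2)=210 g(10,4)=120 g(10,6)=45 g(10,8)=10 g(10,10)=1
t=11: g(11,-3)=275 g(11,-1)=451 g(11,1)=461 g(11,3)=330 g(11,5)=165 g(11,7)=55 g(11,9)=11 g(11,11)=1
t=12: g(12,-4)=275 g(12,-2)=726 g(12,0)=912 g(12,2)=791 g(12,4)=495 g(12,6)=220 g(12,8)=66 g(12,10)=12 g(12,12)=1
t=13: g(13,-3)=1001 g(13,-1)=1638 g(13,1)=1703 g(13,3)=1286 g(13,5)=715 g(13,7)=286 g(13,9)=78 g(13,11)=13 g(13,13)=1
t=14: g(14,-4)=1001 g(14,-2)=2639 g(14,0)=3341 g(14,2)=2989 g(14,4)=2001 g(14,6)=1001 g(14,8)=364 g(14,10)=91 g(14,12)=14 g(14,14)=1
t=15: g(15,-3)=3640 g(15,-1)=5980 g(15,1)=6330 g(15,3)=4990 g(15,5)=3002 g(15,7)=1365 g(15,9)=455 g(15,11)=105 g(15,13)=15 g(15,15)=1
t=16: g(16,-4)=3640 g(16,-2)=9620 g(16,0)=12310 g(16,2)=11320 g(16,4)=7992 g(16,6)=4367 g(16,8)=1820 g(16,10)=560 g(16,12)=120 g(16,14)=16 g(16,16)=1
t=17: g(17,-3)=13260 g(17,-1)=21930 g(17,1)=23630 g(17,3)=19312 g(17,5)=12359 g(17,7)=6187 g(17,9)=2380 g(17,11)=680 g(17,13)=136 g(17,15)=17 g(17,17)=1
t=18: g(18,-4)=13260 g(18,-2)=35190 g(18,0)=45560 g(18,2)=42942 g(18,4)=31671 g(18,6)=18546 g(18,8)=8567 g(18,10)=3060 g(18,12)=816 g(18,14)=153 g(18,16)=18 g(18,18)=1
t=19: g(19,-3)=48450 g(19,-1)=80750 g(19,1)=88502 g(19,3)=74613 g(19,5)=50217 g(19,7)=27113 g(19,9)=11627 g(19,11)=3876 g(19,13)=969 g(19,15)=171 g(19,17)=19 g(19,19)=1
t=20: g(20,-4)=48450 g(20,-2)=129200 g(20,0)=169252 g(20,2)=163115 g(20,4)=124830 g(20,6)=77330 g(20,8)=38740 g(20,10)=15503 g(20,12)=4845 g(20,14)=1140 g(20,16)=190 g(20,18)=20 g(20,20)=1
t=21: g(21,-3)=177650 g(21,-1)=298452 g(21,1)=332367 g(21,3)=287945 g(21,5)=202160 g(21,7)=116070 g(21,9)=54243 g(21,11)=20348 g(21,13)=5985 g(21,15)=1330 g(21,17)=210 g(21,19)=21 g(21,21)=1
t=22: g(22,-4)=177650 g(22,-2)=476102 g(22,0)=630819 g(22,2)=620312 g(22,4)=490105 g(22,6)=318230 g(22,8)=170313 g(22,10)=74591 g(22,12)=26333 g(22,14)=7315 g(22,16)=1540 g(22,18)=231 g(22,20)=22 g(22,22)=1
t=23: g(23,-3)=653752 g(23,-1)=1106921 g(23,1)=1251131 g(23,3)=1110417 g(23,5)=808335 g(23,7)=488543 g(23,9)=244904 g(23,11)=100924 g(23,13)=33648 g(23,15)=8855 g(23,17)=1771 g(23,19)=253 g(23,21)=23 g(23,23)=1
t=24: g(24,-4)=653752 g(24,-2)=1760673 g(24,0)=2358052 g(24,2)=2361548 g(24,4)=1918752 g(24,6)=1296878 g(24,8)=733447 g(24,10)=345828 g(24,12)=134572 g(24,14)=42503 g(24,16)=10626 g(24,18)=2024 g(24,20)=276 g(24,22)=24 g(24,24)=1
t=25: g(25,-3)=2414425 g(25,-1)=4118725 g(25,1)=4719600 g(25,3)=4280300 g(25,5)=3215630 g(25,7)=2030325 g(25,9)=1079275 g(25,11)=480400 g(25,13)=177075 g(25,15)=53129 g(25,17)=12650 g(25,19)=2300 g(25,21)=300 g(25,23)=25 g(25,25)=1
t=26: g(26,-4)=2414425 g(26,-2)=6533150 g(26,0)=8838325 g(26,2)=8999900 g(26,4)=7495930 g(26,6)=5245955 g(26,8)=3109600 g(26,10)=1559675 g(26,12)=657475 g(26,14)=230204 g(26,16)=65779 g(26,18)=14950 g(26,20)=2600 g(26,22)=325 g(26,24)=26 g(26,26)=1
t=27: g(27,-3)=8947575 g(27,-1)=15371475 g(27,1)=17838225 g(27,3)=16495830 g(27,5)=12741885 g(27,7)=8355555 g(27,9)=4669275 g(27,11)=2217150 g(27,13)=887679 g(27,15)=295983 g(27,17)=80729 g(27,19)=17550 g(27,21)=2925 g(27,23)=351 g(27,25)=27 g(27,27)=1
t=28: g(28,-4)=8947575 g(28,-2)=24319050 g(28,0)=33209700 g(28,2)=34334055 g(28,4)=29237715 g(28,6)=21097440 g(28,8)=13024830 g(28,10)=6886425 g(28,12)=3104829 g(28,14)=1183662 g(28,16)=376712 g(28,18)=98279 g(28,20)=20475 g(28,22)=3276 g(28,24)=378 g(28,26)=28 g(28,28)=1
Paths never hitting -5: Σ_s g(28,s) = 175844430
Paths hitting -5: 2^28 - 175844430 = 92591026
P = 92591026/268435456 = 46295513/134217728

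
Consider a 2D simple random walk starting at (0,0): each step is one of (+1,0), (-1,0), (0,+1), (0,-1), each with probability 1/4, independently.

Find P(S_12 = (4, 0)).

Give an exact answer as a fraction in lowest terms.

Let h be the number of horizontal steps (so 12-h are vertical). To end at (4,0) need (h+4)/2 right-steps and ((12-h)+0)/2 up-steps.
Sum over h with 4 ≤ h ≤ 12, h ≡ 0 (mod 2), 12-h ≡ 0 (mod 2):
h=4: C(12,4)·C(4,4)·C(8,4) = 495·1·70 = 34650
h=6: C(12,6)·C(6,5)·C(6,3) = 924·6·20 = 110880
h=8: C(12,8)·C(8,6)·C(4,2) = 495·28·6 = 83160
h=10: C(12,10)·C(10,7)·C(2,1) = 66·120·2 = 15840
h=12: C(12,12)·C(12,8)·C(0,0) = 1·495·1 = 495
Total favorable: 245025
Total paths: 4^12 = 16777216
P = 245025/16777216 = 245025/16777216

Answer: 245025/16777216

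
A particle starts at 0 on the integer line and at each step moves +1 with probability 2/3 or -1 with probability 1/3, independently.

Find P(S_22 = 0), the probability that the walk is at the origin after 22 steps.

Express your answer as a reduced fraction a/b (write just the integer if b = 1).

Answer: 481574912/10460353203

Derivation:
To be at 0 after 22 steps: need exactly 11 steps of +1 and 11 of -1.
Number of such sequences: C(22,11) = 705432
Each has probability (2/3)^11 · (1/3)^11 = 2048/31381059609
P = 705432 · 2048/31381059609 = 481574912/10460353203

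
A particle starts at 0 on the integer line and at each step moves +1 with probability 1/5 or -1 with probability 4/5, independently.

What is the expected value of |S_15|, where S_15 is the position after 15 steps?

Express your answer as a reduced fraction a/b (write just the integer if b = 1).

S_15 takes values m ≡ 1 (mod 2) with |m| ≤ 15; P(S_15=m) = C(15,(15+m)/2) · (1/5)^((15+m)/2) · (4/5)^((15-m)/2).
Distribution: P(S=-15)=1073741824/30517578125, P(S=-13)=805306368/6103515625, P(S=-11)=1409286144/6103515625, P(S=-9)=1526726656/6103515625, P(S=-7)=1145044992/6103515625, P(S=-5)=3148873728/30517578125, P(S=-3)=262406144/6103515625, P(S=-1)=84344832/6103515625, P(S=1)=21086208/6103515625, P(S=3)=4100096/6103515625, P(S=5)=3075072/30517578125, P(S=7)=69888/6103515625, P(S=9)=5824/6103515625, P(S=11)=336/6103515625, P(S=13)=12/6103515625, P(S=15)=1/30517578125
E[|S_15|] = Σ_m |m|·P(S_15=m) = 11001130947/1220703125

Answer: 11001130947/1220703125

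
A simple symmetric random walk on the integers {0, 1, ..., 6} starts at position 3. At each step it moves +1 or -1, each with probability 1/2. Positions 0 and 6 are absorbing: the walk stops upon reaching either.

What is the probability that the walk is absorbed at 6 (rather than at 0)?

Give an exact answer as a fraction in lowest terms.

Answer: 1/2

Derivation:
Symmetric walk (p = 1/2): the harmonic-function argument gives P(hit 6 before 0 | start at 3) = a/N.
P = 3/6 = 1/2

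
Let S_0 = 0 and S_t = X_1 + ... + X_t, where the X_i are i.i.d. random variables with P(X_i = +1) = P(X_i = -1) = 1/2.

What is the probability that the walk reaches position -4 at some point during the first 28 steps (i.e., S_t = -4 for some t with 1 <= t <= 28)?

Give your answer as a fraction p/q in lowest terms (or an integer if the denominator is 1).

Count via complement. Let g(t,s) = #length-t paths at position s with S_1..S_t all ≠ -4.
g(t,s) = g(t-1,s-1) + g(t-1,s+1) for s ≠ -4; g(t,-4) = 0.
t=0: g(0,0)=1
t=1: g(1,-1)=1 g(1,1)=1
t=2: g(2,-2)=1 g(2,0)=2 g(2,2)=1
t=3: g(3,-3)=1 g(3,-1)=3 g(3,1)=3 g(3,3)=1
t=4: g(4,-2)=4 g(4,0)=6 g(4,2)=4 g(4,4)=1
t=5: g(5,-3)=4 g(5,-1)=10 g(5,1)=10 g(5,3)=5 g(5,5)=1
t=6: g(6,-2)=14 g(6,0)=20 g(6,2)=15 g(6,4)=6 g(6,6)=1
t=7: g(7,-3)=14 g(7,-1)=34 g(7,1)=35 g(7,3)=21 g(7,5)=7 g(7,7)=1
t=8: g(8,-2)=48 g(8,0)=69 g(8,2)=56 g(8,4)=28 g(8,6)=8 g(8,8)=1
t=9: g(9,-3)=48 g(9,-1)=117 g(9,1)=125 g(9,3)=84 g(9,5)=36 g(9,7)=9 g(9,9)=1
t=10: g(10,-2)=165 g(10,0)=242 g(10,2)=209 g(10,4)=120 g(10,6)=45 g(10,8)=10 g(10,10)=1
t=11: g(11,-3)=165 g(11,-1)=407 g(11,1)=451 g(11,3)=329 g(11,5)=165 g(11,7)=55 g(11,9)=11 g(11,11)=1
t=12: g(12,-2)=572 g(12,0)=858 g(12,2)=780 g(12,4)=494 g(12,6)=220 g(12,8)=66 g(12,10)=12 g(12,12)=1
t=13: g(13,-3)=572 g(13,-1)=1430 g(13,1)=1638 g(13,3)=1274 g(13,5)=714 g(13,7)=286 g(13,9)=78 g(13,11)=13 g(13,13)=1
t=14: g(14,-2)=2002 g(14,0)=3068 g(14,2)=2912 g(14,4)=1988 g(14,6)=1000 g(14,8)=364 g(14,10)=91 g(14,12)=14 g(14,14)=1
t=15: g(15,-3)=2002 g(15,-1)=5070 g(15,1)=5980 g(15,3)=4900 g(15,5)=2988 g(15,7)=1364 g(15,9)=455 g(15,11)=105 g(15,13)=15 g(15,15)=1
t=16: g(16,-2)=7072 g(16,0)=11050 g(16,2)=10880 g(16,4)=7888 g(16,6)=4352 g(16,8)=1819 g(16,10)=560 g(16,12)=120 g(16,14)=16 g(16,16)=1
t=17: g(17,-3)=7072 g(17,-1)=18122 g(17,1)=21930 g(17,3)=18768 g(17,5)=12240 g(17,7)=6171 g(17,9)=2379 g(17,11)=680 g(17,13)=136 g(17,15)=17 g(17,17)=1
t=18: g(18,-2)=25194 g(18,0)=40052 g(18,2)=40698 g(18,4)=31008 g(18,6)=18411 g(18,8)=8550 g(18,10)=3059 g(18,12)=816 g(18,14)=153 g(18,16)=18 g(18,18)=1
t=19: g(19,-3)=25194 g(19,-1)=65246 g(19,1)=80750 g(19,3)=71706 g(19,5)=49419 g(19,7)=26961 g(19,9)=11609 g(19,11)=3875 g(19,13)=969 g(19,15)=171 g(19,17)=19 g(19,19)=1
t=20: g(20,-2)=90440 g(20,0)=145996 g(20,2)=152456 g(20,4)=121125 g(20,6)=76380 g(20,8)=38570 g(20,10)=15484 g(20,12)=4844 g(20,14)=1140 g(20,16)=190 g(20,18)=20 g(20,20)=1
t=21: g(21,-3)=90440 g(21,-1)=236436 g(21,1)=298452 g(21,3)=273581 g(21,5)=197505 g(21,7)=114950 g(21,9)=54054 g(21,11)=20328 g(21,13)=5984 g(21,15)=1330 g(21,17)=210 g(21,19)=21 g(21,21)=1
t=22: g(22,-2)=326876 g(22,0)=534888 g(22,2)=572033 g(22,4)=471086 g(22,6)=312455 g(22,8)=169004 g(22,10)=74382 g(22,12)=26312 g(22,14)=7314 g(22,16)=1540 g(22,18)=231 g(22,20)=22 g(22,22)=1
t=23: g(23,-3)=326876 g(23,-1)=861764 g(23,1)=1106921 g(23,3)=1043119 g(23,5)=783541 g(23,7)=481459 g(23,9)=243386 g(23,11)=100694 g(23,13)=33626 g(23,15)=8854 g(23,17)=1771 g(23,19)=253 g(23,21)=23 g(23,23)=1
t=24: g(24,-2)=1188640 g(24,0)=1968685 g(24,2)=2150040 g(24,4)=1826660 g(24,6)=1265000 g(24,8)=724845 g(24,10)=344080 g(24,12)=134320 g(24,14)=42480 g(24,16)=10625 g(24,18)=2024 g(24,20)=276 g(24,22)=24 g(24,24)=1
t=25: g(25,-3)=1188640 g(25,-1)=3157325 g(25,1)=4118725 g(25,3)=3976700 g(25,5)=3091660 g(25,7)=1989845 g(25,9)=1068925 g(25,11)=478400 g(25,13)=176800 g(25,15)=53105 g(25,17)=12649 g(25,19)=2300 g(25,21)=300 g(25,23)=25 g(25,25)=1
t=26: g(26,-2)=4345965 g(26,0)=7276050 g(26,2)=8095425 g(26,4)=7068360 g(26,6)=5081505 g(26,8)=3058770 g(26,10)=1547325 g(26,12)=655200 g(26,14)=229905 g(26,16)=65754 g(26,18)=14949 g(26,20)=2600 g(26,22)=325 g(26,24)=26 g(26,26)=1
t=27: g(27,-3)=4345965 g(27,-1)=11622015 g(27,1)=15371475 g(27,3)=15163785 g(27,5)=12149865 g(27,7)=8140275 g(27,9)=4606095 g(27,11)=2202525 g(27,13)=885105 g(27,15)=295659 g(27,17)=80703 g(27,19)=17549 g(27,21)=2925 g(27,23)=351 g(27,25)=27 g(27,27)=1
t=28: g(28,-2)=15967980 g(28,0)=26993490 g(28,2)=30535260 g(28,4)=27313650 g(28,6)=20290140 g(28,8)=12746370 g(28,10)=6808620 g(28,12)=3087630 g(28,14)=1180764 g(28,16)=376362 g(28,18)=98252 g(28,20)=20474 g(28,22)=3276 g(28,24)=378 g(28,26)=28 g(28,28)=1
Paths never hitting -4: Σ_s g(28,s) = 145422675
Paths hitting -4: 2^28 - 145422675 = 123012781
P = 123012781/268435456 = 123012781/268435456

Answer: 123012781/268435456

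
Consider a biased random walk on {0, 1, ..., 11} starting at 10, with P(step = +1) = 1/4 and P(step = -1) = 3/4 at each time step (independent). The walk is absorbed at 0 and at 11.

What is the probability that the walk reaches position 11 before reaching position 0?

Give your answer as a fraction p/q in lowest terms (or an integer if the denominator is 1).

Biased walk: p = 1/4, q = 3/4, r = q/p = 3
Gambler's ruin: P(hit 11 before 0 | start at 10) = (1 - r^a)/(1 - r^N)
r^10 = 59049; r^11 = 177147
P = (1 - 59049) / (1 - 177147) = -59048 / -177146 = 29524/88573

Answer: 29524/88573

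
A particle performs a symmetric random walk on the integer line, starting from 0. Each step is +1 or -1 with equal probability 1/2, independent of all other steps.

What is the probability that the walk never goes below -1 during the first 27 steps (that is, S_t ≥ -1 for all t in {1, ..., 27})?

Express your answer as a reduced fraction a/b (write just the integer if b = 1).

Answer: 5014575/16777216

Derivation:
Let f(t,s) = #length-t paths at position s with S_1..S_t all ≥ -1.
f(t,s) = f(t-1,s-1) + f(t-1,s+1) for s ≥ -1; f(t,s) = 0 for s < -1.
t=0: f(0,0)=1
t=1: f(1,-1)=1 f(1,1)=1
t=2: f(2,0)=2 f(2,2)=1
t=3: f(3,-1)=2 f(3,1)=3 f(3,3)=1
t=4: f(4,0)=5 f(4,2)=4 f(4,4)=1
t=5: f(5,-1)=5 f(5,1)=9 f(5,3)=5 f(5,5)=1
t=6: f(6,0)=14 f(6,2)=14 f(6,4)=6 f(6,6)=1
t=7: f(7,-1)=14 f(7,1)=28 f(7,3)=20 f(7,5)=7 f(7,7)=1
t=8: f(8,0)=42 f(8,2)=48 f(8,4)=27 f(8,6)=8 f(8,8)=1
t=9: f(9,-1)=42 f(9,1)=90 f(9,3)=75 f(9,5)=35 f(9,7)=9 f(9,9)=1
t=10: f(10,0)=132 f(10,2)=165 f(10,4)=110 f(10,6)=44 f(10,8)=10 f(10,10)=1
t=11: f(11,-1)=132 f(11,1)=297 f(11,3)=275 f(11,5)=154 f(11,7)=54 f(11,9)=11 f(11,11)=1
t=12: f(12,0)=429 f(12,2)=572 f(12,4)=429 f(12,6)=208 f(12,8)=65 f(12,10)=12 f(12,12)=1
t=13: f(13,-1)=429 f(13,1)=1001 f(13,3)=1001 f(13,5)=637 f(13,7)=273 f(13,9)=77 f(13,11)=13 f(13,13)=1
t=14: f(14,0)=1430 f(14,2)=2002 f(14,4)=1638 f(14,6)=910 f(14,8)=350 f(14,10)=90 f(14,12)=14 f(14,14)=1
t=15: f(15,-1)=1430 f(15,1)=3432 f(15,3)=3640 f(15,5)=2548 f(15,7)=1260 f(15,9)=440 f(15,11)=104 f(15,13)=15 f(15,15)=1
t=16: f(16,0)=4862 f(16,2)=7072 f(16,4)=6188 f(16,6)=3808 f(16,8)=1700 f(16,10)=544 f(16,12)=119 f(16,14)=16 f(16,16)=1
t=17: f(17,-1)=4862 f(17,1)=11934 f(17,3)=13260 f(17,5)=9996 f(17,7)=5508 f(17,9)=2244 f(17,11)=663 f(17,13)=135 f(17,15)=17 f(17,17)=1
t=18: f(18,0)=16796 f(18,2)=25194 f(18,4)=23256 f(18,6)=15504 f(18,8)=7752 f(18,10)=2907 f(18,12)=798 f(18,14)=152 f(18,16)=18 f(18,18)=1
t=19: f(19,-1)=16796 f(19,1)=41990 f(19,3)=48450 f(19,5)=38760 f(19,7)=23256 f(19,9)=10659 f(19,11)=3705 f(19,13)=950 f(19,15)=170 f(19,17)=19 f(19,19)=1
t=20: f(20,0)=58786 f(20,2)=90440 f(20,4)=87210 f(20,6)=62016 f(20,8)=33915 f(20,10)=14364 f(20,12)=4655 f(20,14)=1120 f(20,16)=189 f(20,18)=20 f(20,20)=1
t=21: f(21,-1)=58786 f(21,1)=149226 f(21,3)=177650 f(21,5)=149226 f(21,7)=95931 f(21,9)=48279 f(21,11)=19019 f(21,13)=5775 f(21,15)=1309 f(21,17)=209 f(21,19)=21 f(21,21)=1
t=22: f(22,0)=208012 f(22,2)=326876 f(22,4)=326876 f(22,6)=245157 f(22,8)=144210 f(22,10)=67298 f(22,12)=24794 f(22,14)=7084 f(22,16)=1518 f(22,18)=230 f(22,20)=22 f(22,22)=1
t=23: f(23,-1)=208012 f(23,1)=534888 f(23,3)=653752 f(23,5)=572033 f(23,7)=389367 f(23,9)=211508 f(23,11)=92092 f(23,13)=31878 f(23,15)=8602 f(23,17)=1748 f(23,19)=252 f(23,21)=23 f(23,23)=1
t=24: f(24,0)=742900 f(24,2)=1188640 f(24,4)=1225785 f(24,6)=961400 f(24,8)=600875 f(24,10)=303600 f(24,12)=123970 f(24,14)=40480 f(24,16)=10350 f(24,18)=2000 f(24,20)=275 f(24,22)=24 f(24,24)=1
t=25: f(25,-1)=742900 f(25,1)=1931540 f(25,3)=2414425 f(25,5)=2187185 f(25,7)=1562275 f(25,9)=904475 f(25,11)=427570 f(25,13)=164450 f(25,15)=50830 f(25,17)=12350 f(25,19)=2275 f(25,21)=299 f(25,23)=25 f(25,25)=1
t=26: f(26,0)=2674440 f(26,2)=4345965 f(26,4)=4601610 f(26,6)=3749460 f(26,8)=2466750 f(26,10)=1332045 f(26,12)=592020 f(26,14)=215280 f(26,16)=63180 f(26,18)=14625 f(26,20)=2574 f(26,22)=324 f(26,24)=26 f(26,26)=1
t=27: f(27,-1)=2674440 f(27,1)=7020405 f(27,3)=8947575 f(27,5)=8351070 f(27,7)=6216210 f(27,9)=3798795 f(27,11)=1924065 f(27,13)=807300 f(27,15)=278460 f(27,17)=77805 f(27,19)=17199 f(27,21)=2898 f(27,23)=350 f(27,25)=27 f(27,27)=1
Σ_s f(27,s) = 40116600
P = 40116600/134217728 = 5014575/16777216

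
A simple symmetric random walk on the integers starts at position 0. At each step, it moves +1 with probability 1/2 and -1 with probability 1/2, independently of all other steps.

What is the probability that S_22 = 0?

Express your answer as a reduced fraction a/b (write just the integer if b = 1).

To return to 0 after 22 steps: need exactly 11 steps of +1 and 11 of -1.
Favorable paths: C(22,11) = 705432
Total paths: 2^22 = 4194304
P = 705432/4194304 = 88179/524288

Answer: 88179/524288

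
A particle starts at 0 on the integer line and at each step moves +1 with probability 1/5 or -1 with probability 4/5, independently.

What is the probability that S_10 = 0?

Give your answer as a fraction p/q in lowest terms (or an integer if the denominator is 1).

Answer: 258048/9765625

Derivation:
To be at 0 after 10 steps: need exactly 5 steps of +1 and 5 of -1.
Number of such sequences: C(10,5) = 252
Each has probability (1/5)^5 · (4/5)^5 = 1024/9765625
P = 252 · 1024/9765625 = 258048/9765625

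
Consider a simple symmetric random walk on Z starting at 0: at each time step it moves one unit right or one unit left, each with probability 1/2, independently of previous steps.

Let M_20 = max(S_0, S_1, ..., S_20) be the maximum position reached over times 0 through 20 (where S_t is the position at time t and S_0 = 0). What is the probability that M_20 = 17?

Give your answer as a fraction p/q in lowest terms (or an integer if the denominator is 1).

Answer: 5/262144

Derivation:
Let M_20 = max(S_0,...,S_20). Use the reflection principle: for j ≥ 1, #{paths with M_20 ≥ j} = #{S_20 ≥ j} + #{S_20 ≥ j+1}.
By reflection, #{M_20 ≥ 17} = #{S_20 ≥ 17} + #{S_20 ≥ 18} = 21 + 21 = 42.
#{M_20 ≥ 18} = #{S_20 ≥ 18} + #{S_20 ≥ 19} = 21 + 1 = 22.
#{M_20 = 17} = 42 - 22 = 20.
P(M_20 = 17) = 20/1048576 = 5/262144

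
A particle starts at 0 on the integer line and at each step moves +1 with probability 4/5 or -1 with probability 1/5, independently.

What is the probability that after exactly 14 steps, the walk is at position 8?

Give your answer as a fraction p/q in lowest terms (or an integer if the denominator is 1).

To reach position 8 after 14 steps: need 11 steps of +1 and 3 steps of -1.
Number of such sequences: C(14,11) = 364
Each has probability (4/5)^11 · (1/5)^3 = 4194304/6103515625
P = 364 · 4194304/6103515625 = 1526726656/6103515625

Answer: 1526726656/6103515625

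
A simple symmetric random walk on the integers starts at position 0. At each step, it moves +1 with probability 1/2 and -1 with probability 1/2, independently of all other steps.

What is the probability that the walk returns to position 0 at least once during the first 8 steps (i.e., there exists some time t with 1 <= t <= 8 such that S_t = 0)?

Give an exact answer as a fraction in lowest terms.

Count via complement. Let g(t,s) = #length-t paths at position s with S_1..S_t all ≠ 0.
g(t,s) = g(t-1,s-1) + g(t-1,s+1) for s ≠ 0; g(t,0) = 0.
t=0: g(0,0)=1
t=1: g(1,-1)=1 g(1,1)=1
t=2: g(2,-2)=1 g(2,2)=1
t=3: g(3,-3)=1 g(3,-1)=1 g(3,1)=1 g(3,3)=1
t=4: g(4,-4)=1 g(4,-2)=2 g(4,2)=2 g(4,4)=1
t=5: g(5,-5)=1 g(5,-3)=3 g(5,-1)=2 g(5,1)=2 g(5,3)=3 g(5,5)=1
t=6: g(6,-6)=1 g(6,-4)=4 g(6,-2)=5 g(6,2)=5 g(6,4)=4 g(6,6)=1
t=7: g(7,-7)=1 g(7,-5)=5 g(7,-3)=9 g(7,-1)=5 g(7,1)=5 g(7,3)=9 g(7,5)=5 g(7,7)=1
t=8: g(8,-8)=1 g(8,-6)=6 g(8,-4)=14 g(8,-2)=14 g(8,2)=14 g(8,4)=14 g(8,6)=6 g(8,8)=1
Paths never hitting 0: Σ_s g(8,s) = 70
Paths hitting 0: 2^8 - 70 = 186
P = 186/256 = 93/128

Answer: 93/128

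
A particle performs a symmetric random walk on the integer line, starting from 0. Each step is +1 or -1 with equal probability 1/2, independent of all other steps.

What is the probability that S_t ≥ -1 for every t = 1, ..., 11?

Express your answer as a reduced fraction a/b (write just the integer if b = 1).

Let f(t,s) = #length-t paths at position s with S_1..S_t all ≥ -1.
f(t,s) = f(t-1,s-1) + f(t-1,s+1) for s ≥ -1; f(t,s) = 0 for s < -1.
t=0: f(0,0)=1
t=1: f(1,-1)=1 f(1,1)=1
t=2: f(2,0)=2 f(2,2)=1
t=3: f(3,-1)=2 f(3,1)=3 f(3,3)=1
t=4: f(4,0)=5 f(4,2)=4 f(4,4)=1
t=5: f(5,-1)=5 f(5,1)=9 f(5,3)=5 f(5,5)=1
t=6: f(6,0)=14 f(6,2)=14 f(6,4)=6 f(6,6)=1
t=7: f(7,-1)=14 f(7,1)=28 f(7,3)=20 f(7,5)=7 f(7,7)=1
t=8: f(8,0)=42 f(8,2)=48 f(8,4)=27 f(8,6)=8 f(8,8)=1
t=9: f(9,-1)=42 f(9,1)=90 f(9,3)=75 f(9,5)=35 f(9,7)=9 f(9,9)=1
t=10: f(10,0)=132 f(10,2)=165 f(10,4)=110 f(10,6)=44 f(10,8)=10 f(10,10)=1
t=11: f(11,-1)=132 f(11,1)=297 f(11,3)=275 f(11,5)=154 f(11,7)=54 f(11,9)=11 f(11,11)=1
Σ_s f(11,s) = 924
P = 924/2048 = 231/512

Answer: 231/512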